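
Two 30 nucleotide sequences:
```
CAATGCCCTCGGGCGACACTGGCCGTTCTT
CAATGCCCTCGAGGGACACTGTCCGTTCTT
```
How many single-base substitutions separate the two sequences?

3

The sequences differ at bases 12, 14, 22 (1-based) — 3 in total.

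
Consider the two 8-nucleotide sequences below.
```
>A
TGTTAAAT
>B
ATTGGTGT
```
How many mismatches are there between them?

6

Mismatches (1-based): position 1: T→A; position 2: G→T; position 4: T→G; position 5: A→G; position 6: A→T; position 7: A→G.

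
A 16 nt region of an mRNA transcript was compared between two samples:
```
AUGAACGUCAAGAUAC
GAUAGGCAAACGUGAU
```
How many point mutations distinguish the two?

12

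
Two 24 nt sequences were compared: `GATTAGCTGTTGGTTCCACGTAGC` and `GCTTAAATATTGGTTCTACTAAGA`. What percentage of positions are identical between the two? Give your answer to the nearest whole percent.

67%

8 positions differ (2, 6, 7, 9, 17, 20, 21, 24), so 16 of 24 match: 16/24 = 66.67%.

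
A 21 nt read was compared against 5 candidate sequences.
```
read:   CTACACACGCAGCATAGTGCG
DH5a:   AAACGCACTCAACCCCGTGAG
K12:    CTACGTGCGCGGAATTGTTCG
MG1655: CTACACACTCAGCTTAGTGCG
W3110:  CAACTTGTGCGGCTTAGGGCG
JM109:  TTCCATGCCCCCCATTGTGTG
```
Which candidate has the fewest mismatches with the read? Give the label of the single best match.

MG1655

DH5a differs at 9 positions; K12 differs at 7 positions; MG1655 differs at 2 positions; W3110 differs at 8 positions; JM109 differs at 9 positions. The closest is MG1655.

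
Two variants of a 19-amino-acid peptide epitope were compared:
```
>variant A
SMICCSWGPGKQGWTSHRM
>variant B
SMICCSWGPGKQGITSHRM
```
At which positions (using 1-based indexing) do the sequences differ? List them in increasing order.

14

Scanning 1-based: 14: W/I.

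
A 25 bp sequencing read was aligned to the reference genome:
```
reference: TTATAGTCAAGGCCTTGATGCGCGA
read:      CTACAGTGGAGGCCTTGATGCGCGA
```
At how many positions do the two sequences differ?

The sequences differ at positions 1, 4, 8, 9 (1-based) — 4 in total.

4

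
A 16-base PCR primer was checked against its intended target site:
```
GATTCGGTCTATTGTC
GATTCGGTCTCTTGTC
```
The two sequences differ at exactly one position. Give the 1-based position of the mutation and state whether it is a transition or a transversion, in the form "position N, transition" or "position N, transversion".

position 11, transversion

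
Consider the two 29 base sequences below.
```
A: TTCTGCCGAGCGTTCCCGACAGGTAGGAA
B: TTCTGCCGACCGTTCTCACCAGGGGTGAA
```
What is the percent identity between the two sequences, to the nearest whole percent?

Mismatches at positions 10, 16, 18, 19, 24, 25, 26 (1-based): 7 of 29.
Identical positions: 22/29 = 75.86% → 76%.

76%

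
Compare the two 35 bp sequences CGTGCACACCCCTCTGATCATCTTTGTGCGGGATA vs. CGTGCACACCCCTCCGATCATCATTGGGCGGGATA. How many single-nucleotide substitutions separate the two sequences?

Comparing position by position, 3 positions differ: 15 (T/C), 23 (T/A), 27 (T/G).

3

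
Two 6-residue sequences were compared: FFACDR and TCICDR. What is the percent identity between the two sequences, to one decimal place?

Mismatches at positions 1, 2, 3 (1-based): 3 of 6.
Identical positions: 3/6 = 50% → 50.0%.

50.0%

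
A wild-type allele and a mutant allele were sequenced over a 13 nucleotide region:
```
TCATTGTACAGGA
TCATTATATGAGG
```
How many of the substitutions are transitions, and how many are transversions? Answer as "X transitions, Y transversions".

Mismatches (1-based):
site 6: G→A (purine→purine, transition)
site 9: C→T (pyrimidine→pyrimidine, transition)
site 10: A→G (purine→purine, transition)
site 11: G→A (purine→purine, transition)
site 13: A→G (purine→purine, transition)

5 transitions, 0 transversions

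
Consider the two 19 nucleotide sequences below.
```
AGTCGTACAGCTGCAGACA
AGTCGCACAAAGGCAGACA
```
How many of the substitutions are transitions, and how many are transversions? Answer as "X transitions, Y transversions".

2 transitions, 2 transversions

Mismatches (1-based):
base 6: T→C (pyrimidine→pyrimidine, transition)
base 10: G→A (purine→purine, transition)
base 11: C→A (pyrimidine→purine, transversion)
base 12: T→G (pyrimidine→purine, transversion)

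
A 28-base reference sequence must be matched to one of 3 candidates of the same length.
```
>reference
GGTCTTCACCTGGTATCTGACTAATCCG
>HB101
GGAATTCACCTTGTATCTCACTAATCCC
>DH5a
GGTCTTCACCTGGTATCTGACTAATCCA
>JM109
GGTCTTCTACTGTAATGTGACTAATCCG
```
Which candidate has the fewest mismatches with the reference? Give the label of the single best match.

DH5a

HB101 differs at 5 bases; DH5a differs at 1 base; JM109 differs at 5 bases. The closest is DH5a.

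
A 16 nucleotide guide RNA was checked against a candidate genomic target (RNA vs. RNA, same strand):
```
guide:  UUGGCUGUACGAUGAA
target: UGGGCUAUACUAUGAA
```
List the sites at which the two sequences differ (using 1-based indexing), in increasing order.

2, 7, 11

Scanning 1-based: 2: U/G; 7: G/A; 11: G/U.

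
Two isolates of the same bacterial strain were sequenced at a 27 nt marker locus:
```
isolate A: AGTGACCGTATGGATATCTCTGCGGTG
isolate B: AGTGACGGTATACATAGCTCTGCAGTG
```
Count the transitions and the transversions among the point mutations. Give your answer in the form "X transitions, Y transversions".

2 transitions, 3 transversions

Transitions (purine↔purine or pyrimidine↔pyrimidine): 12 G→A, 24 G→A.
Transversions (purine↔pyrimidine): 7 C→G, 13 G→C, 17 T→G.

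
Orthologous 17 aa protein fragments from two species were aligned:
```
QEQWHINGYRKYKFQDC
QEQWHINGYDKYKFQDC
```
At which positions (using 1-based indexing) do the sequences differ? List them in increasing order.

Differences at position 10 (R→D).

10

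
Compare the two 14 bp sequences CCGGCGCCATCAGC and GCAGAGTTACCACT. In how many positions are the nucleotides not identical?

Comparing position by position, 8 positions differ: 1 (C/G), 3 (G/A), 5 (C/A), 7 (C/T), 8 (C/T), 10 (T/C), 13 (G/C), 14 (C/T).

8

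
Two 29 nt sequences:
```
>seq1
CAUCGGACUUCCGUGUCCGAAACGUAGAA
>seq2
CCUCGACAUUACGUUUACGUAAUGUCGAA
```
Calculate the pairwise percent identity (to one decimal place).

Mismatches at positions 2, 6, 7, 8, 11, 15, 17, 20, 23, 26 (1-based): 10 of 29.
Identical positions: 19/29 = 65.52% → 65.5%.

65.5%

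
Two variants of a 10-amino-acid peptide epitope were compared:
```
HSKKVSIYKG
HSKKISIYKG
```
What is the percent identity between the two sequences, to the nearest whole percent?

90%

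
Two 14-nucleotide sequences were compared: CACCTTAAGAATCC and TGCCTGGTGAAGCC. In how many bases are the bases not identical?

6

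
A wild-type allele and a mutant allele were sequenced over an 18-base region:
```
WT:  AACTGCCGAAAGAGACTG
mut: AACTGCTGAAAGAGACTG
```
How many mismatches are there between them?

1

Comparing position by position, 1 base differs: 7 (C/T).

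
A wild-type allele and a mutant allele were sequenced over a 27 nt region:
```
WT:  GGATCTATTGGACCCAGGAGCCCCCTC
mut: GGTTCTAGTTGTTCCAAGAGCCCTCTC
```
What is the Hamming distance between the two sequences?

7

The sequences differ at positions 3, 8, 10, 12, 13, 17, 24 (1-based) — 7 in total.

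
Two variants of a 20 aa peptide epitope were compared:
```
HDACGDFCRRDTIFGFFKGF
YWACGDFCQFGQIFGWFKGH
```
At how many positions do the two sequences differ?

Comparing position by position, 8 positions differ: 1 (H/Y), 2 (D/W), 9 (R/Q), 10 (R/F), 11 (D/G), 12 (T/Q), 16 (F/W), 20 (F/H).

8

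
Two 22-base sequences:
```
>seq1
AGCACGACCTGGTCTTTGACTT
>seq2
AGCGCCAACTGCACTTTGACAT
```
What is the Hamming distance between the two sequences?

6

Mismatches (1-based): site 4: A→G; site 6: G→C; site 8: C→A; site 12: G→C; site 13: T→A; site 21: T→A.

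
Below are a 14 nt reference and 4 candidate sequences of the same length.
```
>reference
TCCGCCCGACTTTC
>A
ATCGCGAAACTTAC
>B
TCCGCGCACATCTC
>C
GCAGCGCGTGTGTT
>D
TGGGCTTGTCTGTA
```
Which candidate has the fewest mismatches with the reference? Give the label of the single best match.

A differs at 6 sites; B differs at 5 sites; C differs at 7 sites; D differs at 7 sites. The closest is B.

B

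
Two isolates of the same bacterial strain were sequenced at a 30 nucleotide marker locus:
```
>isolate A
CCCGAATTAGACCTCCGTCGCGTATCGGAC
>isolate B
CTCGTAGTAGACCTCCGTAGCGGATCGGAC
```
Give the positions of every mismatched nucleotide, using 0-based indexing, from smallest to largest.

1, 4, 6, 18, 22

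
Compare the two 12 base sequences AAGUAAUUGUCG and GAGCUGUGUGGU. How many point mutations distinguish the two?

Comparing position by position, 9 sites differ: 1 (A/G), 4 (U/C), 5 (A/U), 6 (A/G), 8 (U/G), 9 (G/U), 10 (U/G), 11 (C/G), 12 (G/U).

9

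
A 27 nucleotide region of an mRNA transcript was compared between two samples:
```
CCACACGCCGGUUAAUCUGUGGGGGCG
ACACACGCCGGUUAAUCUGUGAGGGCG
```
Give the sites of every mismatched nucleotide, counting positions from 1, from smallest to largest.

Scanning 1-based: 1: C/A; 22: G/A.

1, 22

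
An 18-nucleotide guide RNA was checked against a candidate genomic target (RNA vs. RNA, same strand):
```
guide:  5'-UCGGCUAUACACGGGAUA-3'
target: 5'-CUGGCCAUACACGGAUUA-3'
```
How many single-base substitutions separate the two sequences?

5

Comparing position by position, 5 sites differ: 1 (U/C), 2 (C/U), 6 (U/C), 15 (G/A), 16 (A/U).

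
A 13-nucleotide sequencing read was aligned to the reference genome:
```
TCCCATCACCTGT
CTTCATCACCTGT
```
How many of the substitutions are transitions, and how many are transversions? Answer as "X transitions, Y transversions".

3 transitions, 0 transversions

Mismatches (1-based):
site 1: T→C (pyrimidine→pyrimidine, transition)
site 2: C→T (pyrimidine→pyrimidine, transition)
site 3: C→T (pyrimidine→pyrimidine, transition)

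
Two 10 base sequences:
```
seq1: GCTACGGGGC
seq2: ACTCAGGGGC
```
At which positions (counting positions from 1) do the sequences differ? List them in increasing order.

1, 4, 5

Differences at position 1 (G→A), position 4 (A→C), position 5 (C→A).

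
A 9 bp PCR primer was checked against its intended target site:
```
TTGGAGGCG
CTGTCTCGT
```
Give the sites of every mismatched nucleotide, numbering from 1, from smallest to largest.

Scanning 1-based: 1: T/C; 4: G/T; 5: A/C; 6: G/T; 7: G/C; 8: C/G; 9: G/T.

1, 4, 5, 6, 7, 8, 9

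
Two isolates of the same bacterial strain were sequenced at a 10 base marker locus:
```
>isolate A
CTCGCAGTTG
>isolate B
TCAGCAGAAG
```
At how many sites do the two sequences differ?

5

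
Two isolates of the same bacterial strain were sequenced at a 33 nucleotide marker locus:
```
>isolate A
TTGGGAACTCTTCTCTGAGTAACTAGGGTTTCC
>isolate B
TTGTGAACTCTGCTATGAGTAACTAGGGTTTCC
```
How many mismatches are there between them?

3

Comparing position by position, 3 bases differ: 4 (G/T), 12 (T/G), 15 (C/A).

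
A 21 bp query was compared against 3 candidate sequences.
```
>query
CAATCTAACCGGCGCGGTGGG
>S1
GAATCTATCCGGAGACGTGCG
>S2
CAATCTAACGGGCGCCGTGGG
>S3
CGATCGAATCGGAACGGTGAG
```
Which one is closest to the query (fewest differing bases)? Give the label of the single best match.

S2

Hamming distances to query — S1: 6; S2: 2; S3: 6.
Smallest is S2 with 2 mismatches.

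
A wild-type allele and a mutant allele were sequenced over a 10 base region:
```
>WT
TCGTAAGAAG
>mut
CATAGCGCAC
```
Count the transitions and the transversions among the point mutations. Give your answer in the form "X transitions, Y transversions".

2 transitions, 6 transversions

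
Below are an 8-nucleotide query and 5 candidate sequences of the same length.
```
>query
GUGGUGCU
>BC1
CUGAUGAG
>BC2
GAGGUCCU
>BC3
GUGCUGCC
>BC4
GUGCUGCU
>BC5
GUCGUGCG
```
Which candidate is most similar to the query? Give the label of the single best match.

BC4

BC1 differs at 4 bases; BC2 differs at 2 bases; BC3 differs at 2 bases; BC4 differs at 1 base; BC5 differs at 2 bases. The closest is BC4.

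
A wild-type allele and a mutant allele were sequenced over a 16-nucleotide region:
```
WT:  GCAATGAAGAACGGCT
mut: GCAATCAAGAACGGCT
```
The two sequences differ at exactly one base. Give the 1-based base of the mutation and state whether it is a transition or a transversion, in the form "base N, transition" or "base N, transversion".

base 6, transversion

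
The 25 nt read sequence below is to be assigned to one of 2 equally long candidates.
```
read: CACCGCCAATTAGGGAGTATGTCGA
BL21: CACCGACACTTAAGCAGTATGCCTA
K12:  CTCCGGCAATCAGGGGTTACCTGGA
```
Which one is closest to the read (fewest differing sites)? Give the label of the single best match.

BL21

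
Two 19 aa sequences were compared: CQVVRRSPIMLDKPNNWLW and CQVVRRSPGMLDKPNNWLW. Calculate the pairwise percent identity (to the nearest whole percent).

95%

Mismatch at position 9 (1-based): 1 of 19.
Identical positions: 18/19 = 94.74% → 95%.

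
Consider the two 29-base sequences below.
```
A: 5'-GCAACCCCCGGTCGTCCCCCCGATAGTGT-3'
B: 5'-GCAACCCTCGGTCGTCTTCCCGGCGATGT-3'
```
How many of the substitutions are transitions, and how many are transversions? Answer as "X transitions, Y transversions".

Transitions (purine↔purine or pyrimidine↔pyrimidine): 8 C→T, 17 C→T, 18 C→T, 23 A→G, 24 T→C, 25 A→G, 26 G→A.
Transversions (purine↔pyrimidine): none.

7 transitions, 0 transversions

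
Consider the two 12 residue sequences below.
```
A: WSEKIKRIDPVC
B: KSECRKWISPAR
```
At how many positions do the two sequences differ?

The sequences differ at positions 1, 4, 5, 7, 9, 11, 12 (1-based) — 7 in total.

7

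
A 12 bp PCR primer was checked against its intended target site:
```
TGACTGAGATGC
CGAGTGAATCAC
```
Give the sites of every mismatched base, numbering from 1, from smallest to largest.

Differences at site 1 (T→C), site 4 (C→G), site 8 (G→A), site 9 (A→T), site 10 (T→C), site 11 (G→A).

1, 4, 8, 9, 10, 11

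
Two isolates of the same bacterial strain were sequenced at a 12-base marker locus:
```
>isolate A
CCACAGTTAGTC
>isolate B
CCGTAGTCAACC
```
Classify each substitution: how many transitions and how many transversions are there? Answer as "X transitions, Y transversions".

5 transitions, 0 transversions

Mismatches (1-based):
position 3: A→G (purine→purine, transition)
position 4: C→T (pyrimidine→pyrimidine, transition)
position 8: T→C (pyrimidine→pyrimidine, transition)
position 10: G→A (purine→purine, transition)
position 11: T→C (pyrimidine→pyrimidine, transition)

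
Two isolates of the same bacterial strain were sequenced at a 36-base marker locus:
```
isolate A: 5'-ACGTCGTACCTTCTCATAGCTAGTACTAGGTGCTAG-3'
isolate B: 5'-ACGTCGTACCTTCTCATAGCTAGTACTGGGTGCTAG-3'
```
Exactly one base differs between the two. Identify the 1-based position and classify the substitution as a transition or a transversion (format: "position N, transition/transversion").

The sequences differ only at position 28: A→G (purine→purine), a transition.

position 28, transition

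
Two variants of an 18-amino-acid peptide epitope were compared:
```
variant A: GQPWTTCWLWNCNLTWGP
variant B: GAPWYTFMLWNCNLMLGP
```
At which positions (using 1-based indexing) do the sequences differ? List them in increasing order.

2, 5, 7, 8, 15, 16

Scanning 1-based: 2: Q/A; 5: T/Y; 7: C/F; 8: W/M; 15: T/M; 16: W/L.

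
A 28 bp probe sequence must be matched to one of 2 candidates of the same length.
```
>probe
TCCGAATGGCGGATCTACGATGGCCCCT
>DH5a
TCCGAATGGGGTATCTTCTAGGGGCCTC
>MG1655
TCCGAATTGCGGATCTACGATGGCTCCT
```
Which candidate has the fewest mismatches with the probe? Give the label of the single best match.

MG1655

Hamming distances to probe — DH5a: 8; MG1655: 2.
Smallest is MG1655 with 2 mismatches.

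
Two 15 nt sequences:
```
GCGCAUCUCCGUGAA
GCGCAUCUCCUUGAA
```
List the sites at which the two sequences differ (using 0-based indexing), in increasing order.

10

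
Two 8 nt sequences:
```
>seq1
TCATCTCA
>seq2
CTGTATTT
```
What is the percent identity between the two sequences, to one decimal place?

Mismatches at positions 1, 2, 3, 5, 7, 8 (1-based): 6 of 8.
Identical positions: 2/8 = 25% → 25.0%.

25.0%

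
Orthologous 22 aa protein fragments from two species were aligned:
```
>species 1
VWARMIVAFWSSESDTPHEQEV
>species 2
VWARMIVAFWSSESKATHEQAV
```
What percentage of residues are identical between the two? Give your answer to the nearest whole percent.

4 positions differ (15, 16, 17, 21), so 18 of 22 match: 18/22 = 81.82%.

82%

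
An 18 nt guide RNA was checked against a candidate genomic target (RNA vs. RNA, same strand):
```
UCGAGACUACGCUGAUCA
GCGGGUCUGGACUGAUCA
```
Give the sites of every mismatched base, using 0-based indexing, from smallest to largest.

0, 3, 5, 8, 9, 10

Scanning 0-based: 0: U/G; 3: A/G; 5: A/U; 8: A/G; 9: C/G; 10: G/A.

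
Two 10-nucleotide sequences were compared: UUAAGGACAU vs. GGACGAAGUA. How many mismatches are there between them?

Mismatches (1-based): position 1: U→G; position 2: U→G; position 4: A→C; position 6: G→A; position 8: C→G; position 9: A→U; position 10: U→A.

7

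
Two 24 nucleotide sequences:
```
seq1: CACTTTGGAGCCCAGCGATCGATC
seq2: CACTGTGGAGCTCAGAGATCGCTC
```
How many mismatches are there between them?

Mismatches (1-based): position 5: T→G; position 12: C→T; position 16: C→A; position 22: A→C.

4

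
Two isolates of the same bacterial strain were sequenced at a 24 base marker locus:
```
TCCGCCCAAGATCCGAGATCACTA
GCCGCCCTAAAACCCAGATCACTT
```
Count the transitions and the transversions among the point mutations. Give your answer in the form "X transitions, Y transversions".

Transitions (purine↔purine or pyrimidine↔pyrimidine): 10 G→A.
Transversions (purine↔pyrimidine): 1 T→G, 8 A→T, 12 T→A, 15 G→C, 24 A→T.

1 transition, 5 transversions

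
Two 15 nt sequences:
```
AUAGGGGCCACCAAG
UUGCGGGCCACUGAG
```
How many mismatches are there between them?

5

The sequences differ at bases 1, 3, 4, 12, 13 (1-based) — 5 in total.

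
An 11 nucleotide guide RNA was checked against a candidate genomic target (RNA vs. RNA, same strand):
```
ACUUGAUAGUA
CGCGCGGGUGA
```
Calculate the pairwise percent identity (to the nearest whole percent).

9%

Mismatches at positions 1, 2, 3, 4, 5, 6, 7, 8, 9, 10 (1-based): 10 of 11.
Identical positions: 1/11 = 9.091% → 9%.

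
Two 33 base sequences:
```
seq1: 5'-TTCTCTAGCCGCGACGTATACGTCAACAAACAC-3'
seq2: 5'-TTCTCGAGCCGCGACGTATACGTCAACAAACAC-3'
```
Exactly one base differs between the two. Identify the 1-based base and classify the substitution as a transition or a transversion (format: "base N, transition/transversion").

base 6, transversion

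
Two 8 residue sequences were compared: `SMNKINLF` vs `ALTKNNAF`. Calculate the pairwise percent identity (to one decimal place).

37.5%

Mismatches at positions 1, 2, 3, 5, 7 (1-based): 5 of 8.
Identical positions: 3/8 = 37.5% → 37.5%.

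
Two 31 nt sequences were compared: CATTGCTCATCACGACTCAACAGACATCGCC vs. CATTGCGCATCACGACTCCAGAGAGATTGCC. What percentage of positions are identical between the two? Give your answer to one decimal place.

83.9%

Mismatches at positions 7, 19, 21, 25, 28 (1-based): 5 of 31.
Identical positions: 26/31 = 83.87% → 83.9%.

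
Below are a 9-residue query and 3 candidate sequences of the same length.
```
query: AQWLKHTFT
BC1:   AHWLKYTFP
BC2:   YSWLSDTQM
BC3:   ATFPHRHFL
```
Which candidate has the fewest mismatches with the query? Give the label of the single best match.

BC1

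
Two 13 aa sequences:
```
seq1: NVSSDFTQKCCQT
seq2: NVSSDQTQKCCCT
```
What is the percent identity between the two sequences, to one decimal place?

2 positions differ (6, 12), so 11 of 13 match: 11/13 = 84.62%.

84.6%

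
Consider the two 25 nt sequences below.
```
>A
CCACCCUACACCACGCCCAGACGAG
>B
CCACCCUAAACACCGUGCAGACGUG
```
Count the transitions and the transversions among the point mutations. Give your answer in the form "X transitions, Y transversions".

Transitions (purine↔purine or pyrimidine↔pyrimidine): 16 C→U.
Transversions (purine↔pyrimidine): 9 C→A, 12 C→A, 13 A→C, 17 C→G, 24 A→U.

1 transition, 5 transversions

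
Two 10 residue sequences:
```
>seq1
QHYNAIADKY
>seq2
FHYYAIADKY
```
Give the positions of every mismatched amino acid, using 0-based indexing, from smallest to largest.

0, 3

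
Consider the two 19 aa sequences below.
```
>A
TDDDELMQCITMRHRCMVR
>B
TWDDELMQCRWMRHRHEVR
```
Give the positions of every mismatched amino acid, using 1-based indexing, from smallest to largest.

Scanning 1-based: 2: D/W; 10: I/R; 11: T/W; 16: C/H; 17: M/E.

2, 10, 11, 16, 17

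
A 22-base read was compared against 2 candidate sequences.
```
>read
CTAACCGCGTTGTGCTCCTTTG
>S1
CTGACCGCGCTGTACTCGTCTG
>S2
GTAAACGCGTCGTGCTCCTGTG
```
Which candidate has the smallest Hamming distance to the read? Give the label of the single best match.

S1 differs at 5 positions; S2 differs at 4 positions. The closest is S2.

S2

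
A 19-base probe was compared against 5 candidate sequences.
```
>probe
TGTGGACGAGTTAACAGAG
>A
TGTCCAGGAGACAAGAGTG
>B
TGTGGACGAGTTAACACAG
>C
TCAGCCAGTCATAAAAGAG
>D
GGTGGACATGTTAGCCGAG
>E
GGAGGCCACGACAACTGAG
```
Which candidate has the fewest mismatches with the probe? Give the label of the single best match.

A differs at 7 bases; B differs at 1 base; C differs at 9 bases; D differs at 5 bases; E differs at 8 bases. The closest is B.

B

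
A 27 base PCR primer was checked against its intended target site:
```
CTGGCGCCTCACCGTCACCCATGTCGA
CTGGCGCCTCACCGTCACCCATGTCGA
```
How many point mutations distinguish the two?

0

No positions differ; the sequences are identical.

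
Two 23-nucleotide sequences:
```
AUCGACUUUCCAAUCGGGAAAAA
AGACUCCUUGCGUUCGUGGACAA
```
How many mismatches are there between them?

The sequences differ at sites 2, 3, 4, 5, 7, 10, 12, 13, 17, 19, 21 (1-based) — 11 in total.

11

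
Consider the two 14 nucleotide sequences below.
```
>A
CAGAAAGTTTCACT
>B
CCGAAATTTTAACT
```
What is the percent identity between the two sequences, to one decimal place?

78.6%

3 positions differ (2, 7, 11), so 11 of 14 match: 11/14 = 78.57%.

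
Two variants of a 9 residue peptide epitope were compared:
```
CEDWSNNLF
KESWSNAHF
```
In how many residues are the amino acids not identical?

4

The sequences differ at residues 1, 3, 7, 8 (1-based) — 4 in total.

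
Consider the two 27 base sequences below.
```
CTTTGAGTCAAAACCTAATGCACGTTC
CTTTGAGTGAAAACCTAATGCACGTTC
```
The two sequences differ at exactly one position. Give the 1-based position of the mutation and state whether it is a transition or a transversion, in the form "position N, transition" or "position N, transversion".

position 9, transversion

The sequences differ only at position 9: C→G (pyrimidine→purine), a transversion.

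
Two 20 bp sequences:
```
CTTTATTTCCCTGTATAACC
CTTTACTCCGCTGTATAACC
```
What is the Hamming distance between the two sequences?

Comparing position by position, 3 positions differ: 6 (T/C), 8 (T/C), 10 (C/G).

3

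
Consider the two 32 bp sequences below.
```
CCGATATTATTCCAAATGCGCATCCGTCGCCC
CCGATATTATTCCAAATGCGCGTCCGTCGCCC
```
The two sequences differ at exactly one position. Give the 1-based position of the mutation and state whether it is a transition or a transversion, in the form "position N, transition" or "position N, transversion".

The sequences differ only at position 22: A→G (purine→purine), a transition.

position 22, transition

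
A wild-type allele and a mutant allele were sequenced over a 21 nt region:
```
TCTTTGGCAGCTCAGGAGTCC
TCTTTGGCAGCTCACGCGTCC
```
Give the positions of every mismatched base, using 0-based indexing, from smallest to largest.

Scanning 0-based: 14: G/C; 16: A/C.

14, 16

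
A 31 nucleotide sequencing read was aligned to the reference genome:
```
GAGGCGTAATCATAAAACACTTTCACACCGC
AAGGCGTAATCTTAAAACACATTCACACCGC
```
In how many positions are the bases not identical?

3

Comparing position by position, 3 positions differ: 1 (G/A), 12 (A/T), 21 (T/A).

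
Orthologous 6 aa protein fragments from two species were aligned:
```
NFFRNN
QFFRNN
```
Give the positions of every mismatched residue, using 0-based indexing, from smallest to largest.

0

Differences at position 0 (N→Q).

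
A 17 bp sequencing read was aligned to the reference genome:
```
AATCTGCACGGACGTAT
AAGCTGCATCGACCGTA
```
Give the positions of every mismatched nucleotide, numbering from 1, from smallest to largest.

Differences at position 3 (T→G), position 9 (C→T), position 10 (G→C), position 14 (G→C), position 15 (T→G), position 16 (A→T), position 17 (T→A).

3, 9, 10, 14, 15, 16, 17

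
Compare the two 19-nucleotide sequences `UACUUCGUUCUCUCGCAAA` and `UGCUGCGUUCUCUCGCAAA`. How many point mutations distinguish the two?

2

Comparing position by position, 2 bases differ: 2 (A/G), 5 (U/G).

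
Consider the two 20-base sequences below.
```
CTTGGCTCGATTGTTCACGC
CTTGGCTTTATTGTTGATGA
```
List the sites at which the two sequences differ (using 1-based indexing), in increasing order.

8, 9, 16, 18, 20

Differences at site 8 (C→T), site 9 (G→T), site 16 (C→G), site 18 (C→T), site 20 (C→A).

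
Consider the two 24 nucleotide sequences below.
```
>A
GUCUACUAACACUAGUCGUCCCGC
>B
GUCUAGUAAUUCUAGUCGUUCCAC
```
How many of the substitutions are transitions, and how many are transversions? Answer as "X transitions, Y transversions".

3 transitions, 2 transversions

Mismatches (1-based):
site 6: C→G (pyrimidine→purine, transversion)
site 10: C→U (pyrimidine→pyrimidine, transition)
site 11: A→U (purine→pyrimidine, transversion)
site 20: C→U (pyrimidine→pyrimidine, transition)
site 23: G→A (purine→purine, transition)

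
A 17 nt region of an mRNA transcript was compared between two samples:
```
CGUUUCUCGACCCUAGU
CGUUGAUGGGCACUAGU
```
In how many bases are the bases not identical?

5

Comparing position by position, 5 bases differ: 5 (U/G), 6 (C/A), 8 (C/G), 10 (A/G), 12 (C/A).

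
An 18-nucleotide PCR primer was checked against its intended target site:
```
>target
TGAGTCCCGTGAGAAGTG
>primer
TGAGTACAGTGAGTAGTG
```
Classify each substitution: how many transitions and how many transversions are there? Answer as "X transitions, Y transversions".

0 transitions, 3 transversions

Mismatches (1-based):
site 6: C→A (pyrimidine→purine, transversion)
site 8: C→A (pyrimidine→purine, transversion)
site 14: A→T (purine→pyrimidine, transversion)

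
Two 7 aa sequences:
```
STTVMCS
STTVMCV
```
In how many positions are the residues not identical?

The sequences differ at positions 7 (1-based) — 1 in total.

1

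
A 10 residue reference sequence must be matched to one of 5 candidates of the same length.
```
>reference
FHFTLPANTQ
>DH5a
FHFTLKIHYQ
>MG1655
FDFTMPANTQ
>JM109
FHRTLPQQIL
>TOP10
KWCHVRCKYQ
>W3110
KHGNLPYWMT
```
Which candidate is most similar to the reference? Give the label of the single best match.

MG1655

Hamming distances to reference — DH5a: 4; MG1655: 2; JM109: 5; TOP10: 9; W3110: 7.
Smallest is MG1655 with 2 mismatches.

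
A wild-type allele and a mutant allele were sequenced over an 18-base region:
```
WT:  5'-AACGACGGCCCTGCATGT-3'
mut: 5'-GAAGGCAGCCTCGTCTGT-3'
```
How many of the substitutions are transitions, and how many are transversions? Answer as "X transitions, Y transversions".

6 transitions, 2 transversions

Transitions (purine↔purine or pyrimidine↔pyrimidine): 1 A→G, 5 A→G, 7 G→A, 11 C→T, 12 T→C, 14 C→T.
Transversions (purine↔pyrimidine): 3 C→A, 15 A→C.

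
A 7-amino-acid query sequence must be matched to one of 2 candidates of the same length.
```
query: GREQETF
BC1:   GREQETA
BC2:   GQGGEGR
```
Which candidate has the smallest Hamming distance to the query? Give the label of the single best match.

BC1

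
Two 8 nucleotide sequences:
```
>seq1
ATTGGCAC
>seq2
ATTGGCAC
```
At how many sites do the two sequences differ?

No positions differ; the sequences are identical.

0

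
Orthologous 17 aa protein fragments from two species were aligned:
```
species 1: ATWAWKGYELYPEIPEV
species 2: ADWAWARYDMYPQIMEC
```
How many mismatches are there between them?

The sequences differ at residues 2, 6, 7, 9, 10, 13, 15, 17 (1-based) — 8 in total.

8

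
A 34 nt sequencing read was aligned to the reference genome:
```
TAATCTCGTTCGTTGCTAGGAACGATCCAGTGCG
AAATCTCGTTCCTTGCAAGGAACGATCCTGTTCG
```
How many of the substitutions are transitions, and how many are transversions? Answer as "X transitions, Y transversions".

0 transitions, 5 transversions

Mismatches (1-based):
base 1: T→A (pyrimidine→purine, transversion)
base 12: G→C (purine→pyrimidine, transversion)
base 17: T→A (pyrimidine→purine, transversion)
base 29: A→T (purine→pyrimidine, transversion)
base 32: G→T (purine→pyrimidine, transversion)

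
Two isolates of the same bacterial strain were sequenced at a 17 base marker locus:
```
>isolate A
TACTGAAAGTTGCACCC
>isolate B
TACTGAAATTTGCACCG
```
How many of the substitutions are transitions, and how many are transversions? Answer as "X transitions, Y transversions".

0 transitions, 2 transversions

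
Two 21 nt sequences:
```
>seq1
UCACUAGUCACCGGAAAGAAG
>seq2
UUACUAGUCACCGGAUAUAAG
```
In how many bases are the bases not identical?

3

The sequences differ at bases 2, 16, 18 (1-based) — 3 in total.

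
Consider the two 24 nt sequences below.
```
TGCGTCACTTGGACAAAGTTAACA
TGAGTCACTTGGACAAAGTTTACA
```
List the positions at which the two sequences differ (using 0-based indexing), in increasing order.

2, 20

Differences at position 2 (C→A), position 20 (A→T).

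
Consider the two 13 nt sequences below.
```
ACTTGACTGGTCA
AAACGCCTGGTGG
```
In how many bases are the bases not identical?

The sequences differ at bases 2, 3, 4, 6, 12, 13 (1-based) — 6 in total.

6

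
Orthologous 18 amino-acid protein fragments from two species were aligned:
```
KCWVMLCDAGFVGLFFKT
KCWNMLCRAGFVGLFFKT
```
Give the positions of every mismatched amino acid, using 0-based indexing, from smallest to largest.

Differences at position 3 (V→N), position 7 (D→R).

3, 7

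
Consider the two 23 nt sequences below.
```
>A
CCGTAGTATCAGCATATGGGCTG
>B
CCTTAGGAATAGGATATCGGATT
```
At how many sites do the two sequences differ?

8

The sequences differ at sites 3, 7, 9, 10, 13, 18, 21, 23 (1-based) — 8 in total.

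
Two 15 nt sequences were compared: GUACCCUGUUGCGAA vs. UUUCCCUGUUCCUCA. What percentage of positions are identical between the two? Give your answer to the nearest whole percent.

67%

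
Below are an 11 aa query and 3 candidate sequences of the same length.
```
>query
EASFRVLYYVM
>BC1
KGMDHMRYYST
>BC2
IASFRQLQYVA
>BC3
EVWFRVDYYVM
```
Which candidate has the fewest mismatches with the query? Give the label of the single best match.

Hamming distances to query — BC1: 9; BC2: 4; BC3: 3.
Smallest is BC3 with 3 mismatches.

BC3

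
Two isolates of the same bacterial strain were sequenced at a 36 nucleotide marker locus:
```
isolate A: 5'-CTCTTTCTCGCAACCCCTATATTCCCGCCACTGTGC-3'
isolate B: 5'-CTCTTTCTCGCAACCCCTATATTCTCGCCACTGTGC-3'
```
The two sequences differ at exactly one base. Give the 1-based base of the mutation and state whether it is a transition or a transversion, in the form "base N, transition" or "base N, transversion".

Base 25 changes C→T. C is a pyrimidine and T is a pyrimidine, so this is a transition.

base 25, transition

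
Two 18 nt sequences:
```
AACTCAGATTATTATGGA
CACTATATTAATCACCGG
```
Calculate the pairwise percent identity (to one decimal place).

Mismatches at positions 1, 5, 6, 7, 8, 10, 13, 15, 16, 18 (1-based): 10 of 18.
Identical positions: 8/18 = 44.44% → 44.4%.

44.4%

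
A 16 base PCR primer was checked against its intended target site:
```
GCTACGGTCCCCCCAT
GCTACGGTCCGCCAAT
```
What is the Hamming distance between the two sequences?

2

Mismatches (1-based): base 11: C→G; base 14: C→A.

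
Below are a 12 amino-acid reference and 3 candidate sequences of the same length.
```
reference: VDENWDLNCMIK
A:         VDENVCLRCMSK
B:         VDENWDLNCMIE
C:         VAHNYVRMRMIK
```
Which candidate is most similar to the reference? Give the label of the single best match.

A differs at 4 residues; B differs at 1 residue; C differs at 7 residues. The closest is B.

B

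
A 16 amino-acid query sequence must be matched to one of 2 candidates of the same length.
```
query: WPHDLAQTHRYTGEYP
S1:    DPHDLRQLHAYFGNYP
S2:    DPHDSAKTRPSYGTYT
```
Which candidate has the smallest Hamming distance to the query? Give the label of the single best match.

S1

Hamming distances to query — S1: 6; S2: 9.
Smallest is S1 with 6 mismatches.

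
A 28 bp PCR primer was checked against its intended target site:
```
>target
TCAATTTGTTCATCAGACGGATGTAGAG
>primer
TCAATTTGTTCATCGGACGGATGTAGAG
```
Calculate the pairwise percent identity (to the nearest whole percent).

Mismatch at position 15 (1-based): 1 of 28.
Identical positions: 27/28 = 96.43% → 96%.

96%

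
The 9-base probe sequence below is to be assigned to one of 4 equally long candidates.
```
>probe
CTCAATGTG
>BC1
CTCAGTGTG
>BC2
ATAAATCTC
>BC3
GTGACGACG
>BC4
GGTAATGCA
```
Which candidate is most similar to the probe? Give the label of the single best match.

BC1

BC1 differs at 1 position; BC2 differs at 4 positions; BC3 differs at 6 positions; BC4 differs at 5 positions. The closest is BC1.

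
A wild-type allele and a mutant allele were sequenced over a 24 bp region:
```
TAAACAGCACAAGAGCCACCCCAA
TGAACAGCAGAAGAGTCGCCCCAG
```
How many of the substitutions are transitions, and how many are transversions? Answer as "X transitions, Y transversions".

Transitions (purine↔purine or pyrimidine↔pyrimidine): 2 A→G, 16 C→T, 18 A→G, 24 A→G.
Transversions (purine↔pyrimidine): 10 C→G.

4 transitions, 1 transversion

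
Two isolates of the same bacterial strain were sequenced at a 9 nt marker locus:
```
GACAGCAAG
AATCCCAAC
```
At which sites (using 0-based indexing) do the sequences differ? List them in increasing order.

Scanning 0-based: 0: G/A; 2: C/T; 3: A/C; 4: G/C; 8: G/C.

0, 2, 3, 4, 8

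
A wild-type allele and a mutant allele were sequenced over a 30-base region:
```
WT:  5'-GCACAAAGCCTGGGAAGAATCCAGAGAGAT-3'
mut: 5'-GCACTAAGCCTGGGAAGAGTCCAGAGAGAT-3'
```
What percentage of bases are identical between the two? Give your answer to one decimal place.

93.3%

Mismatches at positions 5, 19 (1-based): 2 of 30.
Identical positions: 28/30 = 93.33% → 93.3%.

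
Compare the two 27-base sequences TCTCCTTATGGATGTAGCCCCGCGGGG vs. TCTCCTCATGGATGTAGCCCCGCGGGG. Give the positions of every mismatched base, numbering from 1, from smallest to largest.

Differences at position 7 (T→C).

7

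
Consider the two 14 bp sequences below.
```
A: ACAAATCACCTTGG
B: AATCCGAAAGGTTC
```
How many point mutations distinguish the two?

Comparing position by position, 11 positions differ: 2 (C/A), 3 (A/T), 4 (A/C), 5 (A/C), 6 (T/G), 7 (C/A), 9 (C/A), 10 (C/G), 11 (T/G), 13 (G/T), 14 (G/C).

11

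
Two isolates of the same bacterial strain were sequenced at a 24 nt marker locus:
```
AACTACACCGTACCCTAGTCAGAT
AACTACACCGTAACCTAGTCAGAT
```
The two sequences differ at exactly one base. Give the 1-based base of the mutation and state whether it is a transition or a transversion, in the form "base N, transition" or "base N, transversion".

The sequences differ only at base 13: C→A (pyrimidine→purine), a transversion.

base 13, transversion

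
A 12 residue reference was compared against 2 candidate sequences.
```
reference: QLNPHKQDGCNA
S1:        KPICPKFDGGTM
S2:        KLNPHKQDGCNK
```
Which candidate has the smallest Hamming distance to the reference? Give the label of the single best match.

S2

Hamming distances to reference — S1: 9; S2: 2.
Smallest is S2 with 2 mismatches.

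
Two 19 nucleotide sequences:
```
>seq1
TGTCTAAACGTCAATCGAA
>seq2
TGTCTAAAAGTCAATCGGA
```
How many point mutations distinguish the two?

2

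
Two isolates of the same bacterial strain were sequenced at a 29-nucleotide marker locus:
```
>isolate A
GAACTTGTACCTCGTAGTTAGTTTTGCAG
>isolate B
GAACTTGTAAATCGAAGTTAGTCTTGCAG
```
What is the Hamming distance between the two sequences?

4

The sequences differ at bases 10, 11, 15, 23 (1-based) — 4 in total.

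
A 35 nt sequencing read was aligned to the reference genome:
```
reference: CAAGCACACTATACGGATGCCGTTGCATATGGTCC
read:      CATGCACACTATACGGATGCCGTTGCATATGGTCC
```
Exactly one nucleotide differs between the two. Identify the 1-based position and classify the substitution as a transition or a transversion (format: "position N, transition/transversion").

position 3, transversion

The sequences differ only at position 3: A→T (purine→pyrimidine), a transversion.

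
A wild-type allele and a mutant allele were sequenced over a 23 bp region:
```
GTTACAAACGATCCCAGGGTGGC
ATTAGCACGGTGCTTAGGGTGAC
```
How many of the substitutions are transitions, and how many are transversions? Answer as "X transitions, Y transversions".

4 transitions, 6 transversions

Mismatches (1-based):
position 1: G→A (purine→purine, transition)
position 5: C→G (pyrimidine→purine, transversion)
position 6: A→C (purine→pyrimidine, transversion)
position 8: A→C (purine→pyrimidine, transversion)
position 9: C→G (pyrimidine→purine, transversion)
position 11: A→T (purine→pyrimidine, transversion)
position 12: T→G (pyrimidine→purine, transversion)
position 14: C→T (pyrimidine→pyrimidine, transition)
position 15: C→T (pyrimidine→pyrimidine, transition)
position 22: G→A (purine→purine, transition)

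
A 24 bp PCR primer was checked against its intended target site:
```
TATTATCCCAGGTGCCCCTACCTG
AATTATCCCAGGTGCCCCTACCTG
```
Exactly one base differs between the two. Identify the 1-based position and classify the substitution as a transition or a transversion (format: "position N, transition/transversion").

position 1, transversion

Position 1 changes T→A. T is a pyrimidine and A is a purine, so this is a transversion.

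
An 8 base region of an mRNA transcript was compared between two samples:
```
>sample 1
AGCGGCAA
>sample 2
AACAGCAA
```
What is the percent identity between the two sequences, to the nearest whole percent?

75%

Mismatches at positions 2, 4 (1-based): 2 of 8.
Identical positions: 6/8 = 75% → 75%.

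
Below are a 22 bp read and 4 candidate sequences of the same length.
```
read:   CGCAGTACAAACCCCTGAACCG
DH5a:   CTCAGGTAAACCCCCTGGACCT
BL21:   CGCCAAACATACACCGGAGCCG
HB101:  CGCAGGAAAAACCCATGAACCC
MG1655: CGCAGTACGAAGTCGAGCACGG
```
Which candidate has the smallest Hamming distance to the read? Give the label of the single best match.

Hamming distances to read — DH5a: 7; BL21: 7; HB101: 4; MG1655: 7.
Smallest is HB101 with 4 mismatches.

HB101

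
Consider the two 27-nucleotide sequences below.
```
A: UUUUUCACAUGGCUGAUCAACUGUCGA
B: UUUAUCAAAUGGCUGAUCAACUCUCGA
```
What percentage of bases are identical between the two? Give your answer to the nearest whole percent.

Mismatches at positions 4, 8, 23 (1-based): 3 of 27.
Identical positions: 24/27 = 88.89% → 89%.

89%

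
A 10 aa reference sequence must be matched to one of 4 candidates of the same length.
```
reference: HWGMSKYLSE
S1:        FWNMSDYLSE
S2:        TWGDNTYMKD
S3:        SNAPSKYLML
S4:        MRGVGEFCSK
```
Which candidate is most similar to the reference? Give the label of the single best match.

S1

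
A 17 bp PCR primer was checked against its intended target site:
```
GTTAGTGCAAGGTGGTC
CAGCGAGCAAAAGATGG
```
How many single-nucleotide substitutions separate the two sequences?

Comparing position by position, 12 sites differ: 1 (G/C), 2 (T/A), 3 (T/G), 4 (A/C), 6 (T/A), 11 (G/A), 12 (G/A), 13 (T/G), 14 (G/A), 15 (G/T), 16 (T/G), 17 (C/G).

12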